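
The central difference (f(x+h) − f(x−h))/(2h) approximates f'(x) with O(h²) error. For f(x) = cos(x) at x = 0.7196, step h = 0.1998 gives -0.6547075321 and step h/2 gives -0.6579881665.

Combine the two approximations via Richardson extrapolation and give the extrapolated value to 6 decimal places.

Method order is 2; weight 2^2 = 4.
4×(-0.6579881665) − (-0.6547075321) = -1.9772451339
Denominator 4 − 1 = 3.
(-1.9772451339) ÷ 3 = -0.6590817113
Correction |R − A(h/2)| = 1.094e-03; gap |A(h/2) − A(h)| = 3.281e-03.

-0.659082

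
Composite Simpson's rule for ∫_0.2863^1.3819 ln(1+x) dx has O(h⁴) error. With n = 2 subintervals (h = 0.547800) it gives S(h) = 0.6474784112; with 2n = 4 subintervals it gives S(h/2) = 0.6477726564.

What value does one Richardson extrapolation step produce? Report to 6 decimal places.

0.647792

r = 4: numerator weight 16, denominator 15.
16×0.6477726564 − 0.6474784112 = 9.7168840912
Extrapolated: 9.7168840912 / 15 = 0.6477922727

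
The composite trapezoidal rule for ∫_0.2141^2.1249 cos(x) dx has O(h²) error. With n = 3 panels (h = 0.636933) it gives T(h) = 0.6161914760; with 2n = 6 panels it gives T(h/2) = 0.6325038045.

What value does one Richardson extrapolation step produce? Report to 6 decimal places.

r = 2: numerator weight 4, denominator 3.
Difference of the inputs: 0.6325038045 − 0.6161914760 = 0.0163123285
Correction (A(h/2) − A(h))/(4 − 1) = 0.0163123285/3 = 0.0054374428
R = 0.6325038045 + 0.0054374428 = 0.6379412473

0.637941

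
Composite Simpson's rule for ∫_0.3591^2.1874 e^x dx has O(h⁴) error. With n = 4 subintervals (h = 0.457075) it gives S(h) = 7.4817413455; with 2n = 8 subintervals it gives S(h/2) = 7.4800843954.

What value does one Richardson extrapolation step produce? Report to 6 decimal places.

7.479974

The method has order 4: 2^4 = 16.
Weighted: 119.6813503264 − 7.4817413455 = 112.1996089809
112.1996089809 ÷ 15 = 7.4799739321
Gap between inputs: 1.657e-03; correction applied: −0.0001104633.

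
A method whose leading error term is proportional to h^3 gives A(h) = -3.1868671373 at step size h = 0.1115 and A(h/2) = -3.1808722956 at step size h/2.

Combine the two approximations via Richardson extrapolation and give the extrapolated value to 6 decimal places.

Leading term ∝ h^3; use weight 8 = 2^3.
Numerator 8 × A(h/2) − A(h) = 8 × (-3.1808722956) − (-3.1868671373) = -22.2601112275
Denominator 8 − 1 = 7.
Result: -3.1800158896
Shift from A(h/2): +0.0008564060.

-3.180016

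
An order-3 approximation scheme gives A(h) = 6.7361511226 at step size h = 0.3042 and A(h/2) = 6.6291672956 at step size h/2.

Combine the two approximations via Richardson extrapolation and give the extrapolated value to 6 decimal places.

The method has order 3: 2^3 = 8.
Numerator 8 × A(h/2) − A(h) = 8 × 6.6291672956 − 6.7361511226 = 46.2971872422
46.2971872422 ÷ 7 = 6.6138838917
Correction |R − A(h/2)| = 1.528e-02; gap |A(h/2) − A(h)| = 1.070e-01.

6.613884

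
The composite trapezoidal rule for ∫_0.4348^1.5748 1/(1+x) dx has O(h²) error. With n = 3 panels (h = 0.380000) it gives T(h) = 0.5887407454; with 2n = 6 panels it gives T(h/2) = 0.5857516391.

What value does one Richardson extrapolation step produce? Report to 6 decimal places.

0.584755

The method has order 2: 2^2 = 4.
4·0.5857516391 = 2.3430065564; subtract 0.5887407454 → 1.7542658110
Divide by 2^2 − 1 = 3.
So the Richardson estimate is 0.5847552703.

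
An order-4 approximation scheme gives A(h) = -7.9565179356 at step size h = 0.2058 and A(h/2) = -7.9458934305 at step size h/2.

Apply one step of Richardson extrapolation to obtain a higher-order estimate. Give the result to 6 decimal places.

-7.945185

With r = 4 the leading error scales as h^4, so the weight is 2^4 = 16.
A(h/2) − A(h) = -7.9458934305 − (-7.9565179356) = 0.0106245051
Divide by 2^4 − 1 = 15: 0.0106245051/15 = 0.0007083003
R = A(h/2) + (A(h/2) − A(h))/15 = -7.9458934305 + 0.0007083003 = -7.9451851302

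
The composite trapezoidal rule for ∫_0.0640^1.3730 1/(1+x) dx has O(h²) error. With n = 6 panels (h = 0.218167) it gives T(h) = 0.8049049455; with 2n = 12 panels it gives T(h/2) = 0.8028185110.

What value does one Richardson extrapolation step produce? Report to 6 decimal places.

0.802123

r = 2, so 2^r = 4.
Numerator 4 × A(h/2) − A(h) = 4 × 0.8028185110 − 0.8049049455 = 2.4063690985
Divide by 2^2 − 1 = 3.
2.4063690985 ÷ 3 = 0.8021230328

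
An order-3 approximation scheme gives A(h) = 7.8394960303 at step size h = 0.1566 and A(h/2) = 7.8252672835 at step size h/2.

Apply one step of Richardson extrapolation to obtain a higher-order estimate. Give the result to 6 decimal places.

r = 3: numerator weight 8, denominator 7.
Weighted: 62.6021382680 − 7.8394960303 = 54.7626422377
R = 54.7626422377/7 = 7.8232346054
Shift from A(h/2): −0.0020326781.

7.823235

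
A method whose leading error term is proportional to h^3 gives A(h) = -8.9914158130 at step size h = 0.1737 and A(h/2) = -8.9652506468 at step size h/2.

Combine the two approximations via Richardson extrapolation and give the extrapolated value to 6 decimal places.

Leading term ∝ h^3; use weight 8 = 2^3.
2^3*A(h/2) = -71.7220051744; minus A(h) gives -62.7305893614.
Denominator 8 − 1 = 7.
So the Richardson estimate is -8.9615127659.

-8.961513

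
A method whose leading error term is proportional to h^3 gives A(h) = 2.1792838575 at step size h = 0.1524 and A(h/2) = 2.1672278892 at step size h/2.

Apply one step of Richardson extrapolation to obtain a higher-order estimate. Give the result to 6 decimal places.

2.165506

Error is O(h^3); halving h shrinks it by 2^3 = 8.
Top: 8(2.1672278892) − (2.1792838575) = 15.1585392561
Denominator 8 − 1 = 7.
15.1585392561 ÷ 7 = 2.1655056080
Shift from A(h/2): −0.0017222812.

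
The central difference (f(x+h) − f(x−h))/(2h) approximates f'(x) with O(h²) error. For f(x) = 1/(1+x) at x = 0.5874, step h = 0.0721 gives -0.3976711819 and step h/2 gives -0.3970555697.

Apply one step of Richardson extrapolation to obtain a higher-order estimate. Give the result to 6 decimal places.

-0.396850

Leading term ∝ h^2; use weight 4 = 2^2.
4*(-0.3970555697) = -1.5882222788; subtract (-0.3976711819) → -1.1905510969
Divide by 2^2 − 1 = 3.
(4*(-0.3970555697) − (-0.3976711819))/(4 − 1) = -0.3968503656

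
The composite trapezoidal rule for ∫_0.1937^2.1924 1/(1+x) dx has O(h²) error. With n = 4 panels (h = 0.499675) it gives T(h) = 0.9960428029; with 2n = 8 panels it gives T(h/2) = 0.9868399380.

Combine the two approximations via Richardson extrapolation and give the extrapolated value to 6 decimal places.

0.983772

Leading term ∝ h^2; use weight 4 = 2^2.
4*0.9868399380 − 0.9960428029 = 2.9513169491
Extrapolated: 2.9513169491 / 3 = 0.9837723164
Correction |R − A(h/2)| = 3.068e-03; gap |A(h/2) − A(h)| = 9.203e-03.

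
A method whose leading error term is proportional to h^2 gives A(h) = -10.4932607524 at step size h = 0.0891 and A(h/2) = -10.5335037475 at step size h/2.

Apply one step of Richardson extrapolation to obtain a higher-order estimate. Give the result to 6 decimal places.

r = 2: numerator weight 4, denominator 3.
Numerator 4×A(h/2) − A(h) = 4×(-10.5335037475) − (-10.4932607524) = -31.6407542376
Denominator 4 − 1 = 3.
(-31.6407542376) ÷ 3 = -10.5469180792
Shift from A(h/2): −0.0134143317.

-10.546918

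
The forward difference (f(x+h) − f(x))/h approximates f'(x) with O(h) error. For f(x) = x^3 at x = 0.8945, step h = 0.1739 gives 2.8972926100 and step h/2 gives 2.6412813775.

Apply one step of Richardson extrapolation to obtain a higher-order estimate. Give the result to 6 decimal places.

r = 1: numerator weight 2, denominator 1.
2^1·A(h/2) = 5.2825627550; minus A(h) gives 2.3852701450.
Divide by 2^1 − 1 = 1.
Extrapolated: 2.3852701450 / 1 = 2.3852701450

2.385270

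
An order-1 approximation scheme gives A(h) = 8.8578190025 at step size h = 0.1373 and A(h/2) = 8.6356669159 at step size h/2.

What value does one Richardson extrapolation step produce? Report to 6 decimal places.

8.413515

r = 1: numerator weight 2, denominator 1.
2 × 8.6356669159 = 17.2713338318; 17.2713338318 − 8.8578190025 = 8.4135148293
8.4135148293 ÷ 1 = 8.4135148293
Correction |R − A(h/2)| = 2.222e-01; gap |A(h/2) − A(h)| = 2.222e-01.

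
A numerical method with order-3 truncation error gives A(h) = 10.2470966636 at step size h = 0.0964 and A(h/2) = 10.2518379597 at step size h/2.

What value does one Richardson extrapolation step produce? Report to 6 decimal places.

10.252515

Method order is 3; weight 2^3 = 8.
Numerator 8×A(h/2) − A(h) = 8×10.2518379597 − 10.2470966636 = 71.7676070140
Extrapolated: 71.7676070140 / 7 = 10.2525152877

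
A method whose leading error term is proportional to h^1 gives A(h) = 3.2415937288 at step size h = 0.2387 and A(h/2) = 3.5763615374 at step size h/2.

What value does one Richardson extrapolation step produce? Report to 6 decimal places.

With r = 1 the leading error scales as h^1, so the weight is 2^1 = 2.
2·3.5763615374 = 7.1527230748; 7.1527230748 − 3.2415937288 = 3.9111293460
(2·3.5763615374 − 3.2415937288)/(2 − 1) = 3.9111293460

3.911129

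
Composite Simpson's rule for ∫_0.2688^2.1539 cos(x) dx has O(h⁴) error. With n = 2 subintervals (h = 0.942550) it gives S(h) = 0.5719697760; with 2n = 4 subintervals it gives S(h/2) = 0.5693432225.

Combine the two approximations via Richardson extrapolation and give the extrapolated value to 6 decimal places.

Error is O(h^4); halving h shrinks it by 2^4 = 16.
Top: 16(0.5693432225) − (0.5719697760) = 8.5375217840
Extrapolated: 8.5375217840 / 15 = 0.5691681189
Correction |R − A(h/2)| = 1.751e-04; gap |A(h/2) − A(h)| = 2.627e-03.

0.569168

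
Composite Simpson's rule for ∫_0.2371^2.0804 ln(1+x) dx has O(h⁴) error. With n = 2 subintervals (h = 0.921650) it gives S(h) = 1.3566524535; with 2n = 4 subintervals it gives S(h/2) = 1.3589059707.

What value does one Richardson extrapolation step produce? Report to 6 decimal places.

Method order is 4; weight 2^4 = 16.
16*1.3589059707 = 21.7424955312; subtract 1.3566524535 → 20.3858430777
Extrapolated: 20.3858430777 / 15 = 1.3590562052

1.359056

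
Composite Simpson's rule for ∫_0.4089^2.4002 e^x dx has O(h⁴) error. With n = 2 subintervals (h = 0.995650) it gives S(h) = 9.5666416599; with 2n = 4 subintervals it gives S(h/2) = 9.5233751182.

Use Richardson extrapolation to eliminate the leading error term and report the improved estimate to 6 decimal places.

9.520491

Order 4 gives 2^r = 16 and 2^r − 1 = 15.
Top: 16(9.5233751182) − (9.5666416599) = 142.8073602313
142.8073602313 ÷ 15 = 9.5204906821
Gap between inputs: 4.327e-02; correction applied: −0.0028844361.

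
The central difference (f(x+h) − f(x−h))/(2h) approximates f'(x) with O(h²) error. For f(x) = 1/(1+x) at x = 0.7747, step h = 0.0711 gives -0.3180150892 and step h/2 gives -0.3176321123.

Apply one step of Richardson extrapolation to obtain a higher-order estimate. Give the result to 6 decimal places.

-0.317504

r = 2, so 2^r = 4.
4*(-0.3176321123) = -1.2705284492; subtract (-0.3180150892) → -0.9525133600
Divide by 2^2 − 1 = 3.
(-0.9525133600) ÷ 3 = -0.3175044533
Correction |R − A(h/2)| = 1.277e-04; gap |A(h/2) − A(h)| = 3.830e-04.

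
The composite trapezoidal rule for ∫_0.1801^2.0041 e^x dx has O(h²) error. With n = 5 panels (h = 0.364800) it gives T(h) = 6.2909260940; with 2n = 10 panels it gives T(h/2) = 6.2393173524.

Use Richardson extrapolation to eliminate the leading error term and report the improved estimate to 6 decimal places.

6.222114

Leading term ∝ h^2; use weight 4 = 2^2.
4 × 6.2393173524 = 24.9572694096; subtract 6.2909260940 → 18.6663433156
Denominator 4 − 1 = 3.
R = 18.6663433156/3 = 6.2221144385
Correction |R − A(h/2)| = 1.720e-02; gap |A(h/2) − A(h)| = 5.161e-02.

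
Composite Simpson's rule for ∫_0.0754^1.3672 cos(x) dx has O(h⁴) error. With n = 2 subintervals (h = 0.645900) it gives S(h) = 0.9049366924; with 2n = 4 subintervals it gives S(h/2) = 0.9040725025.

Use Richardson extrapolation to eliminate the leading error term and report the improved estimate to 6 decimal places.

Error is O(h^4); halving h shrinks it by 2^4 = 16.
Top: 16(0.9040725025) − (0.9049366924) = 13.5602233476
(16*0.9040725025 − 0.9049366924)/(16 − 1) = 0.9040148898
Gap between inputs: 8.642e-04; correction applied: −0.0000576127.

0.904015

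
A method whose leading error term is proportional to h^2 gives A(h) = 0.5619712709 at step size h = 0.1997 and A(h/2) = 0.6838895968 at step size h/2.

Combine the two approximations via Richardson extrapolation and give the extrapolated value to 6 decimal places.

0.724529

The method has order 2: 2^2 = 4.
4·0.6838895968 − 0.5619712709 = 2.1735871163
2.1735871163 ÷ 3 = 0.7245290388
Shift from A(h/2): +0.0406394420.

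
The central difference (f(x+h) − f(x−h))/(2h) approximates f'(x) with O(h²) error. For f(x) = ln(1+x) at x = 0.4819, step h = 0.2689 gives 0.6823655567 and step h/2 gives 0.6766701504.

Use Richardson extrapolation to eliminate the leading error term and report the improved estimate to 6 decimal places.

0.674772

r = 2: numerator weight 4, denominator 3.
A(h/2) − A(h) = 0.6766701504 − 0.6823655567 = -0.0056954063
Divide by 2^2 − 1 = 3: (-0.0056954063)/3 = -0.0018984688
R = A(h/2) + (A(h/2) − A(h))/3 = 0.6766701504 − 0.0018984688 = 0.6747716816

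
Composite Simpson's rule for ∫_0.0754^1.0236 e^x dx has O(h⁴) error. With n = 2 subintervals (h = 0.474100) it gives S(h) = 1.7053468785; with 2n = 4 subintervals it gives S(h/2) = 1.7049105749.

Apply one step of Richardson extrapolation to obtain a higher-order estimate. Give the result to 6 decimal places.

1.704881

r = 4, so 2^r = 16.
Difference of the inputs: 1.7049105749 − 1.7053468785 = -0.0004363036
Correction (A(h/2) − A(h))/(16 − 1) = (-0.0004363036)/15 = -0.0000290869
R = 1.7049105749 − 0.0000290869 = 1.7048814880
Shift from A(h/2): −0.0000290869.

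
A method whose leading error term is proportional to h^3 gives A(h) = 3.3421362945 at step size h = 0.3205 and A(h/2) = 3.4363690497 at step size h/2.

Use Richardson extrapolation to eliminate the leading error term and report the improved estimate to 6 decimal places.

Leading term ∝ h^3; use weight 8 = 2^3.
8 × 3.4363690497 = 27.4909523976; subtract 3.3421362945 → 24.1488161031
Denominator 8 − 1 = 7.
(8 × 3.4363690497 − 3.3421362945)/(8 − 1) = 3.4498308719
Shift from A(h/2): +0.0134618222.

3.449831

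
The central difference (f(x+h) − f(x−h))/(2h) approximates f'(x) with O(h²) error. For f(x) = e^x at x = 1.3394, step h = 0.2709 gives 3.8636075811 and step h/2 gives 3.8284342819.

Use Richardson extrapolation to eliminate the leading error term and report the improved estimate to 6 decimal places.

Error is O(h^2); halving h shrinks it by 2^2 = 4.
Numerator 4×A(h/2) − A(h) = 4×3.8284342819 − 3.8636075811 = 11.4501295465
Divide by 2^2 − 1 = 3.
11.4501295465 ÷ 3 = 3.8167098488
Shift from A(h/2): −0.0117244331.

3.816710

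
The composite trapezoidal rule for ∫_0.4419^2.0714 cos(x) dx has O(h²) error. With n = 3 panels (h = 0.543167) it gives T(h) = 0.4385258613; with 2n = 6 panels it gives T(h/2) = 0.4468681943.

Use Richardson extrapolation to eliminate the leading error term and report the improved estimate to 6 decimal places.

Error is O(h^2); halving h shrinks it by 2^2 = 4.
Top: 4(0.4468681943) − (0.4385258613) = 1.3489469159
Divide by 2^2 − 1 = 3.
(4×0.4468681943 − 0.4385258613)/(4 − 1) = 0.4496489720

0.449649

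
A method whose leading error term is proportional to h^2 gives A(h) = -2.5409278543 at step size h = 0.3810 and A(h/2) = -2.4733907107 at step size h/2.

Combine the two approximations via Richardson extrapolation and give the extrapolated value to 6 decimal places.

-2.450878

The method has order 2: 2^2 = 4.
4×(-2.4733907107) = -9.8935628428; subtract (-2.5409278543) → -7.3526349885
(4×(-2.4733907107) − (-2.5409278543))/(4 − 1) = -2.4508783295
Shift from A(h/2): +0.0225123812.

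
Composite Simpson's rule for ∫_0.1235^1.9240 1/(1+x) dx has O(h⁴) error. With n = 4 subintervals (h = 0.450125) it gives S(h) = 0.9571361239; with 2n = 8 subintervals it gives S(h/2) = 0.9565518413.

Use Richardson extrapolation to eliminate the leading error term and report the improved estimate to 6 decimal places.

With r = 4 the leading error scales as h^4, so the weight is 2^4 = 16.
Top: 16(0.9565518413) − (0.9571361239) = 14.3476933369
(16*0.9565518413 − 0.9571361239)/(16 − 1) = 0.9565128891
Shift from A(h/2): −0.0000389522.

0.956513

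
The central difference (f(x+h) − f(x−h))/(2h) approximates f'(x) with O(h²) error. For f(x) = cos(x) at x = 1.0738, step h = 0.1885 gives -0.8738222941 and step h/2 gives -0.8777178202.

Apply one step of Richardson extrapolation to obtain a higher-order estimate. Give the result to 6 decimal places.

The method has order 2: 2^2 = 4.
Weighted: (-3.5108712808) − (-0.8738222941) = -2.6370489867
(-2.6370489867) ÷ 3 = -0.8790163289
Correction |R − A(h/2)| = 1.299e-03; gap |A(h/2) − A(h)| = 3.896e-03.

-0.879016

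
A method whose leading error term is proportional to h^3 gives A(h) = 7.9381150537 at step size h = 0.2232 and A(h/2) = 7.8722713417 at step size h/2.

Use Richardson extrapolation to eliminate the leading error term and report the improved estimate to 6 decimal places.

With r = 3 the leading error scales as h^3, so the weight is 2^3 = 8.
Top: 8(7.8722713417) − (7.9381150537) = 55.0400556799
R = 55.0400556799/7 = 7.8628650971

7.862865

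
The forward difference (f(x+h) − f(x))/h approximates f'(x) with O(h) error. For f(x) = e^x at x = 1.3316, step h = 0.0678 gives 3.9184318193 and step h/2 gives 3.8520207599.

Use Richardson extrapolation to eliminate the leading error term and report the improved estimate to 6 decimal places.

Error is O(h^1); halving h shrinks it by 2^1 = 2.
Difference of the inputs: 3.8520207599 − 3.9184318193 = -0.0664110594
Divide by 2^1 − 1 = 1: (-0.0664110594)/1 = -0.0664110594
R = A(h/2) + (A(h/2) − A(h))/1 = 3.8520207599 − 0.0664110594 = 3.7856097005
Gap between inputs: 6.641e-02; correction applied: −0.0664110594.

3.785610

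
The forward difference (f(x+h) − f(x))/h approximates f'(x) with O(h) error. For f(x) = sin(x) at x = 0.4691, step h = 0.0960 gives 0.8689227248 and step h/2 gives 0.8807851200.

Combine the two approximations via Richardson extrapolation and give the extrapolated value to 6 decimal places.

Leading term ∝ h^1; use weight 2 = 2^1.
Top: 2(0.8807851200) − (0.8689227248) = 0.8926475152
0.8926475152 ÷ 1 = 0.8926475152
Gap between inputs: 1.186e-02; correction applied: +0.0118623952.

0.892648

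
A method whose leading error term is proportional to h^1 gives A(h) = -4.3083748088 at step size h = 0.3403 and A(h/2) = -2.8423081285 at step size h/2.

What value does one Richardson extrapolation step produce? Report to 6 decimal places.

With r = 1 the leading error scales as h^1, so the weight is 2^1 = 2.
Weighted: (-5.6846162570) − (-4.3083748088) = -1.3762414482
Divide by 2^1 − 1 = 1.
R = (-1.3762414482)/1 = -1.3762414482
Gap between inputs: 1.466e+00; correction applied: +1.4660666803.

-1.376241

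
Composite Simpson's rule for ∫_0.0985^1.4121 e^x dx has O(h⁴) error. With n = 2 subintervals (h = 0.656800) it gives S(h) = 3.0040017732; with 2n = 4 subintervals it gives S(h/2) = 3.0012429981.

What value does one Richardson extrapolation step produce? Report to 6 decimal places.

3.001059

Leading term ∝ h^4; use weight 16 = 2^4.
16*3.0012429981 − 3.0040017732 = 45.0158861964
Extrapolated: 45.0158861964 / 15 = 3.0010590798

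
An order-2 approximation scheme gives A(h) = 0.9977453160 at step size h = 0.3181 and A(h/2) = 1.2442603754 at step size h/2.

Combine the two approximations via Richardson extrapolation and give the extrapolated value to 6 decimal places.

Error is O(h^2); halving h shrinks it by 2^2 = 4.
2^2×A(h/2) = 4.9770415016; minus A(h) gives 3.9792961856.
3.9792961856 ÷ 3 = 1.3264320619
Correction |R − A(h/2)| = 8.217e-02; gap |A(h/2) − A(h)| = 2.465e-01.

1.326432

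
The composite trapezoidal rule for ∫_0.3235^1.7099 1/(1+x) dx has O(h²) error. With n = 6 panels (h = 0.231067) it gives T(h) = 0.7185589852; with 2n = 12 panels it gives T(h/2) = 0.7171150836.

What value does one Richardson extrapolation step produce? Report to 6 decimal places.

0.716634

r = 2, so 2^r = 4.
A(h/2) − A(h) = 0.7171150836 − 0.7185589852 = -0.0014439016
Correction (A(h/2) − A(h))/(4 − 1) = (-0.0014439016)/3 = -0.0004813005
R = 0.7171150836 − 0.0004813005 = 0.7166337831
Gap between inputs: 1.444e-03; correction applied: −0.0004813005.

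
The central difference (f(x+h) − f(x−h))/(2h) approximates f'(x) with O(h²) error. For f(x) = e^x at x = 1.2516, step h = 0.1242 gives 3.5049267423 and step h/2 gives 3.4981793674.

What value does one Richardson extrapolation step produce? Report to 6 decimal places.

Method order is 2; weight 2^2 = 4.
4 × 3.4981793674 − 3.5049267423 = 10.4877907273
(4 × 3.4981793674 − 3.5049267423)/(4 − 1) = 3.4959302424

3.495930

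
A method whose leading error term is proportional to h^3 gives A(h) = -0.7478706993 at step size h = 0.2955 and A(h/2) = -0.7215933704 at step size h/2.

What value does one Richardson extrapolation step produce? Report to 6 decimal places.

Error is O(h^3); halving h shrinks it by 2^3 = 8.
Numerator 8×A(h/2) − A(h) = 8×(-0.7215933704) − (-0.7478706993) = -5.0248762639
Divide by 2^3 − 1 = 7.
So the Richardson estimate is -0.7178394663.
Gap between inputs: 2.628e-02; correction applied: +0.0037539041.

-0.717839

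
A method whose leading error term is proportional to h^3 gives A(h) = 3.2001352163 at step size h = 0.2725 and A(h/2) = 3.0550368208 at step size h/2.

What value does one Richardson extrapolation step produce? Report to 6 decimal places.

3.034308

Method order is 3; weight 2^3 = 8.
A(h/2) − A(h) = 3.0550368208 − 3.2001352163 = -0.1450983955
Divide by 2^3 − 1 = 7: (-0.1450983955)/7 = -0.0207283422
R = 3.0550368208 − 0.0207283422 = 3.0343084786
Gap between inputs: 1.451e-01; correction applied: −0.0207283422.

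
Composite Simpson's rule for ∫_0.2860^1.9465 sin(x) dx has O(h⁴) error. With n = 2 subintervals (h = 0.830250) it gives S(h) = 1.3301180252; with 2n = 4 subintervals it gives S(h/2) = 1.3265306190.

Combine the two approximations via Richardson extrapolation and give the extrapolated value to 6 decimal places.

1.326291

Method order is 4; weight 2^4 = 16.
16·1.3265306190 − 1.3301180252 = 19.8943718788
Divide by 2^4 − 1 = 15.
So the Richardson estimate is 1.3262914586.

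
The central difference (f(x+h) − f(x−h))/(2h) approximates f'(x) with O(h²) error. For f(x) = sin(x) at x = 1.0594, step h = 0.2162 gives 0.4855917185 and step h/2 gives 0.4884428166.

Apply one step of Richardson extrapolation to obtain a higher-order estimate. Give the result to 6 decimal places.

Error is O(h^2); halving h shrinks it by 2^2 = 4.
2^2·A(h/2) = 1.9537712664; minus A(h) gives 1.4681795479.
Denominator 4 − 1 = 3.
Extrapolated: 1.4681795479 / 3 = 0.4893931826
Correction |R − A(h/2)| = 9.504e-04; gap |A(h/2) − A(h)| = 2.851e-03.

0.489393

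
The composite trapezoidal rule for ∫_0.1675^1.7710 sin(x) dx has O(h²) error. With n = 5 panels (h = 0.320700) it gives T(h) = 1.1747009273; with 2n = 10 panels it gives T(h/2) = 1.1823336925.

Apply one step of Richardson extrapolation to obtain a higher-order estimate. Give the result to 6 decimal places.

Error is O(h^2); halving h shrinks it by 2^2 = 4.
2^2 × A(h/2) = 4.7293347700; minus A(h) gives 3.5546338427.
R = 3.5546338427/3 = 1.1848779476
Correction |R − A(h/2)| = 2.544e-03; gap |A(h/2) − A(h)| = 7.633e-03.

1.184878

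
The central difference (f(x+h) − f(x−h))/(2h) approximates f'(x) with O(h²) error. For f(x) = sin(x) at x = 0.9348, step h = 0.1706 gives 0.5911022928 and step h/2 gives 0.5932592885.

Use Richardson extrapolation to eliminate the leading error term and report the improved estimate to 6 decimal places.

0.593978

Method order is 2; weight 2^2 = 4.
A(h/2) − A(h) = 0.5932592885 − 0.5911022928 = 0.0021569957
Divide by 2^2 − 1 = 3: 0.0021569957/3 = 0.0007189986
R = A(h/2) + (A(h/2) − A(h))/3 = 0.5932592885 + 0.0007189986 = 0.5939782871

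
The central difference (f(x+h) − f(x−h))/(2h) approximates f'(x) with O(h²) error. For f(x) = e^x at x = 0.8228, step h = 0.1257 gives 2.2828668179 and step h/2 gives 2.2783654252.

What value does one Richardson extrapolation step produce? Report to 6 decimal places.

2.276865

Leading term ∝ h^2; use weight 4 = 2^2.
Numerator 4*A(h/2) − A(h) = 4*2.2783654252 − 2.2828668179 = 6.8305948829
Divide by 2^2 − 1 = 3.
So the Richardson estimate is 2.2768649610.
Gap between inputs: 4.501e-03; correction applied: −0.0015004642.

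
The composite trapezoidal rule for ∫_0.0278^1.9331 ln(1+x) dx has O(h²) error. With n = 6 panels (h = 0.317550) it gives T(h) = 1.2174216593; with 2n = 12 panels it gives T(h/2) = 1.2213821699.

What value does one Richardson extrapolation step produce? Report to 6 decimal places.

1.222702

With r = 2 the leading error scales as h^2, so the weight is 2^2 = 4.
Numerator 4·A(h/2) − A(h) = 4·1.2213821699 − 1.2174216593 = 3.6681070203
(4·1.2213821699 − 1.2174216593)/(4 − 1) = 1.2227023401
Shift from A(h/2): +0.0013201702.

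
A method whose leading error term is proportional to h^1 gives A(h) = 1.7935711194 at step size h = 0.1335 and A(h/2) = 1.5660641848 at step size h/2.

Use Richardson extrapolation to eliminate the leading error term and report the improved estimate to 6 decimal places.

r = 1: numerator weight 2, denominator 1.
2^1*A(h/2) = 3.1321283696; minus A(h) gives 1.3385572502.
(2*1.5660641848 − 1.7935711194)/(2 − 1) = 1.3385572502

1.338557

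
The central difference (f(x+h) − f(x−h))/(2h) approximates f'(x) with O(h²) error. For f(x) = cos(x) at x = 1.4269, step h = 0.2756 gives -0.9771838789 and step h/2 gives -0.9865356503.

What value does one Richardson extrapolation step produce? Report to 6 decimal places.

Order 2 gives 2^r = 4 and 2^r − 1 = 3.
4 × (-0.9865356503) = -3.9461426012; subtract (-0.9771838789) → -2.9689587223
Divide by 2^2 − 1 = 3.
Result: -0.9896529074

-0.989653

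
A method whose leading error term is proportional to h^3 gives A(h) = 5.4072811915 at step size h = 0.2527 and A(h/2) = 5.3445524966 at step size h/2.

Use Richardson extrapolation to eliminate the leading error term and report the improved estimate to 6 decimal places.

Leading term ∝ h^3; use weight 8 = 2^3.
Weighted: 42.7564199728 − 5.4072811915 = 37.3491387813
R = 37.3491387813/7 = 5.3355912545

5.335591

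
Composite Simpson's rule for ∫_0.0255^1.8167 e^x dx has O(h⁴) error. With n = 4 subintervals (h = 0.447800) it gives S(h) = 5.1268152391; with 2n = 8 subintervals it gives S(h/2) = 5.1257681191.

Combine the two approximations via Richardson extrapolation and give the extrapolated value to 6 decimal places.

5.125698

Method order is 4; weight 2^4 = 16.
16×5.1257681191 = 82.0122899056; 82.0122899056 − 5.1268152391 = 76.8854746665
Extrapolated: 76.8854746665 / 15 = 5.1256983111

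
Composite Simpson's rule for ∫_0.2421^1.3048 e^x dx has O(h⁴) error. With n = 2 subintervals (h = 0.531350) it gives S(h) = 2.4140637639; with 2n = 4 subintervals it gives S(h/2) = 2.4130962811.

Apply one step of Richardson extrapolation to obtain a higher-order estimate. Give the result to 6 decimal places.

2.413032

Error is O(h^4); halving h shrinks it by 2^4 = 16.
A(h/2) − A(h) = 2.4130962811 − 2.4140637639 = -0.0009674828
Divide by 2^4 − 1 = 15: (-0.0009674828)/15 = -0.0000644989
R = A(h/2) + (A(h/2) − A(h))/15 = 2.4130962811 − 0.0000644989 = 2.4130317822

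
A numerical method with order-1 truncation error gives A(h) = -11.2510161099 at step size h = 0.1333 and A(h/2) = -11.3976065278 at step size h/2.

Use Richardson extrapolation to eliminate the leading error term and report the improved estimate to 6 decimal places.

-11.544197

r = 1: numerator weight 2, denominator 1.
Numerator 2×A(h/2) − A(h) = 2×(-11.3976065278) − (-11.2510161099) = -11.5441969457
Denominator 2 − 1 = 1.
Result: -11.5441969457
Gap between inputs: 1.466e-01; correction applied: −0.1465904179.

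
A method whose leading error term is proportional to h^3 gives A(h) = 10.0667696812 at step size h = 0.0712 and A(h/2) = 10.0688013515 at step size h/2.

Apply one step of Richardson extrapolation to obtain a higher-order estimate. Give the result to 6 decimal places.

r = 3, so 2^r = 8.
8*10.0688013515 = 80.5504108120; 80.5504108120 − 10.0667696812 = 70.4836411308
R = 70.4836411308/7 = 10.0690915901

10.069092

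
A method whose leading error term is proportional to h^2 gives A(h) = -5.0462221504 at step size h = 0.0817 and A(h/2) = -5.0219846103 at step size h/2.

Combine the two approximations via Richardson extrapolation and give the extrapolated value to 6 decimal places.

-5.013905

r = 2, so 2^r = 4.
4 × (-5.0219846103) − (-5.0462221504) = -15.0417162908
Divide by 2^2 − 1 = 3.
R = (-15.0417162908)/3 = -5.0139054303
Gap between inputs: 2.424e-02; correction applied: +0.0080791800.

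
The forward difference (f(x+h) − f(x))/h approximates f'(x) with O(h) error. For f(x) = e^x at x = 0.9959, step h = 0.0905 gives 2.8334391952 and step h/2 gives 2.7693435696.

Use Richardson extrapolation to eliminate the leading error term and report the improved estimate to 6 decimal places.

2.705248

Order 1 gives 2^r = 2 and 2^r − 1 = 1.
Weighted: 5.5386871392 − 2.8334391952 = 2.7052479440
Denominator 2 − 1 = 1.
2.7052479440 ÷ 1 = 2.7052479440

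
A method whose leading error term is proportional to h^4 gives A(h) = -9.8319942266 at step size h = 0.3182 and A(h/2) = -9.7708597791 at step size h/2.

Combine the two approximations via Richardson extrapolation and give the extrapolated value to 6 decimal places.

With r = 4 the leading error scales as h^4, so the weight is 2^4 = 16.
Top: 16(-9.7708597791) − (-9.8319942266) = -146.5017622390
Denominator 16 − 1 = 15.
R = (-146.5017622390)/15 = -9.7667841493
Correction |R − A(h/2)| = 4.076e-03; gap |A(h/2) − A(h)| = 6.113e-02.

-9.766784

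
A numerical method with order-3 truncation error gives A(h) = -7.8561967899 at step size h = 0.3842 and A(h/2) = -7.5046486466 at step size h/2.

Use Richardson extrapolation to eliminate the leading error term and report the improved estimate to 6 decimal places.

Order 3 gives 2^r = 8 and 2^r − 1 = 7.
8·(-7.5046486466) = -60.0371891728; subtract (-7.8561967899) → -52.1809923829
Divide by 2^3 − 1 = 7.
(-52.1809923829) ÷ 7 = -7.4544274833

-7.454427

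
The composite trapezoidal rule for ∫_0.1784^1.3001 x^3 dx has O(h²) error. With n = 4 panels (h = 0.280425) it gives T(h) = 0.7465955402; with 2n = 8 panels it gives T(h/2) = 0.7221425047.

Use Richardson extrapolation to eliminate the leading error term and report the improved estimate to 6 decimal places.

0.713991

Error is O(h^2); halving h shrinks it by 2^2 = 4.
2^2·A(h/2) = 2.8885700188; minus A(h) gives 2.1419744786.
(4·0.7221425047 − 0.7465955402)/(4 − 1) = 0.7139914929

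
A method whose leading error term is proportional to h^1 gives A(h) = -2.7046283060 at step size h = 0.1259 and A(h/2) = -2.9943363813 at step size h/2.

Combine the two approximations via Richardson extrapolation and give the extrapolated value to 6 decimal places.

-3.284044

Leading term ∝ h^1; use weight 2 = 2^1.
Weighted: (-5.9886727626) − (-2.7046283060) = -3.2840444566
(2·(-2.9943363813) − (-2.7046283060))/(2 − 1) = -3.2840444566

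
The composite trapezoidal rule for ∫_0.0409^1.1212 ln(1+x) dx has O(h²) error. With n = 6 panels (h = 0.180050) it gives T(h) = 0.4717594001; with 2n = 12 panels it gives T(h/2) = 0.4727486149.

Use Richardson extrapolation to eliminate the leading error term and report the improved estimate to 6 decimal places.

Method order is 2; weight 2^2 = 4.
Weighted: 1.8909944596 − 0.4717594001 = 1.4192350595
(4 × 0.4727486149 − 0.4717594001)/(4 − 1) = 0.4730783532

0.473078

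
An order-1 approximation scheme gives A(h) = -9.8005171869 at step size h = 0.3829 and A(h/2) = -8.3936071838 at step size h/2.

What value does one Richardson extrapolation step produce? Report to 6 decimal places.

-6.986697

The method has order 1: 2^1 = 2.
2·(-8.3936071838) = -16.7872143676; subtract (-9.8005171869) → -6.9866971807
R = (-6.9866971807)/1 = -6.9866971807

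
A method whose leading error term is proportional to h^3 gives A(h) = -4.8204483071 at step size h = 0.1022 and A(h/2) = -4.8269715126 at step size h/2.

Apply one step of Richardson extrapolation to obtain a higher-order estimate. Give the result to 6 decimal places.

Order 3 gives 2^r = 8 and 2^r − 1 = 7.
Numerator 8·A(h/2) − A(h) = 8·(-4.8269715126) − (-4.8204483071) = -33.7953237937
Denominator 8 − 1 = 7.
Extrapolated: (-33.7953237937) / 7 = -4.8279033991

-4.827903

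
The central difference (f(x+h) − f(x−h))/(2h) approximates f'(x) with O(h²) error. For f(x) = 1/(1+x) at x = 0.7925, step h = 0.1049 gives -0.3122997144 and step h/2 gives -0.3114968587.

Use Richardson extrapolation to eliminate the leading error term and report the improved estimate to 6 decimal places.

-0.311229

Order 2 gives 2^r = 4 and 2^r − 1 = 3.
Numerator 4 × A(h/2) − A(h) = 4 × (-0.3114968587) − (-0.3122997144) = -0.9336877204
Extrapolated: (-0.9336877204) / 3 = -0.3112292401
Correction |R − A(h/2)| = 2.676e-04; gap |A(h/2) − A(h)| = 8.029e-04.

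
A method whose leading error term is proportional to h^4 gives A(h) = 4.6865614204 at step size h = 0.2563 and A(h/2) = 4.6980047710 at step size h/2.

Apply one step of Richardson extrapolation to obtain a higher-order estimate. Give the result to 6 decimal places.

Method order is 4; weight 2^4 = 16.
Weighted: 75.1680763360 − 4.6865614204 = 70.4815149156
Denominator 16 − 1 = 15.
So the Richardson estimate is 4.6987676610.
Gap between inputs: 1.144e-02; correction applied: +0.0007628900.

4.698768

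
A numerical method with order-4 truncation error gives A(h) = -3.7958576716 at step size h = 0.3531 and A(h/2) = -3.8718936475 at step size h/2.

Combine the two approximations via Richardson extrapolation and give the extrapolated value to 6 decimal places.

-3.876963

Order 4 gives 2^r = 16 and 2^r − 1 = 15.
16*(-3.8718936475) = -61.9502983600; (-61.9502983600) − (-3.7958576716) = -58.1544406884
R = (-58.1544406884)/15 = -3.8769627126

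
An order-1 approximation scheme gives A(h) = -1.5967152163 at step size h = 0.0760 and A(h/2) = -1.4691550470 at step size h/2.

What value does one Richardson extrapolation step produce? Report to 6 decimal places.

-1.341595

Order 1 gives 2^r = 2 and 2^r − 1 = 1.
Top: 2(-1.4691550470) − (-1.5967152163) = -1.3415948777
(2 × (-1.4691550470) − (-1.5967152163))/(2 − 1) = -1.3415948777
Gap between inputs: 1.276e-01; correction applied: +0.1275601693.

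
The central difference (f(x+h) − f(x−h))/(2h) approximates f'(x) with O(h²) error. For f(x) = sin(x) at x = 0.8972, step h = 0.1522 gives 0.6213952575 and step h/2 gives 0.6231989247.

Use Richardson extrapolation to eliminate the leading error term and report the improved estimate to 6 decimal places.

Error is O(h^2); halving h shrinks it by 2^2 = 4.
Top: 4(0.6231989247) − (0.6213952575) = 1.8714004413
R = 1.8714004413/3 = 0.6238001471
Correction |R − A(h/2)| = 6.012e-04; gap |A(h/2) − A(h)| = 1.804e-03.

0.623800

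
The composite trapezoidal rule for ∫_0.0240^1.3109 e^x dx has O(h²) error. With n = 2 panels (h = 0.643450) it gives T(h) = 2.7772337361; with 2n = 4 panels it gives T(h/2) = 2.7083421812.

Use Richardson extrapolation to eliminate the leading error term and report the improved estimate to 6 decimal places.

Leading term ∝ h^2; use weight 4 = 2^2.
2^2 × A(h/2) = 10.8333687248; minus A(h) gives 8.0561349887.
Divide by 2^2 − 1 = 3.
Extrapolated: 8.0561349887 / 3 = 2.6853783296

2.685378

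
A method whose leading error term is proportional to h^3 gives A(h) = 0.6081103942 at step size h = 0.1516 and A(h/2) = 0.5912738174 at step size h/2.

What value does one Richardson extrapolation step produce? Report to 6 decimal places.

Order 3 gives 2^r = 8 and 2^r − 1 = 7.
Top: 8(0.5912738174) − (0.6081103942) = 4.1220801450
Divide by 2^3 − 1 = 7.
So the Richardson estimate is 0.5888685921.

0.588869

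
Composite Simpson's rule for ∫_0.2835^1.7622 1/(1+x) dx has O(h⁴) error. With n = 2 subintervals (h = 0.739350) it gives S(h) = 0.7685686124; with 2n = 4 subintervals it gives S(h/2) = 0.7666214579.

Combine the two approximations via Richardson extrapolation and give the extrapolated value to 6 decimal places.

r = 4, so 2^r = 16.
2^4*A(h/2) = 12.2659433264; minus A(h) gives 11.4973747140.
Denominator 16 − 1 = 15.
11.4973747140 ÷ 15 = 0.7664916476

0.766492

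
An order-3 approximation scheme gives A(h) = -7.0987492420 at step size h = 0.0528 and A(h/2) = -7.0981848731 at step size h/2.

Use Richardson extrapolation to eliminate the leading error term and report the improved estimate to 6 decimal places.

-7.098104

Leading term ∝ h^3; use weight 8 = 2^3.
8·(-7.0981848731) = -56.7854789848; (-56.7854789848) − (-7.0987492420) = -49.6867297428
R = (-49.6867297428)/7 = -7.0981042490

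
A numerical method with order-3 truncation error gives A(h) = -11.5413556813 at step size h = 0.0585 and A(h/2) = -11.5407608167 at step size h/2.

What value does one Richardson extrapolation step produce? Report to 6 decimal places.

The method has order 3: 2^3 = 8.
Numerator 8·A(h/2) − A(h) = 8·(-11.5407608167) − (-11.5413556813) = -80.7847308523
(-80.7847308523) ÷ 7 = -11.5406758360
Shift from A(h/2): +0.0000849807.

-11.540676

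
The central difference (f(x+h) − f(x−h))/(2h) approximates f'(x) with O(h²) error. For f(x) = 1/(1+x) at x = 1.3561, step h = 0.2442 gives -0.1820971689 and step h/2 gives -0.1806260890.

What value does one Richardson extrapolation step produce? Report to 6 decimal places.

-0.180136

Leading term ∝ h^2; use weight 4 = 2^2.
Numerator 4×A(h/2) − A(h) = 4×(-0.1806260890) − (-0.1820971689) = -0.5404071871
Denominator 4 − 1 = 3.
Result: -0.1801357290
Correction |R − A(h/2)| = 4.904e-04; gap |A(h/2) − A(h)| = 1.471e-03.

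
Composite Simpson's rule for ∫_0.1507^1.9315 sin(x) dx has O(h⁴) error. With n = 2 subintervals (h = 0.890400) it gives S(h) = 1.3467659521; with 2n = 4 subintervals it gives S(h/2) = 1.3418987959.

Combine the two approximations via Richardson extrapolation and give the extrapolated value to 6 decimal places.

Error is O(h^4); halving h shrinks it by 2^4 = 16.
16·1.3418987959 = 21.4703807344; subtract 1.3467659521 → 20.1236147823
Divide by 2^4 − 1 = 15.
So the Richardson estimate is 1.3415743188.
Shift from A(h/2): −0.0003244771.

1.341574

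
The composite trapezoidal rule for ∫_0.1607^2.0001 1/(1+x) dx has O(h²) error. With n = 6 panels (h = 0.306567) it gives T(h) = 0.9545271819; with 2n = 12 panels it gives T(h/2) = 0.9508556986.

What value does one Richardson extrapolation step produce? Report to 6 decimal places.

0.949632

Error is O(h^2); halving h shrinks it by 2^2 = 4.
A(h/2) − A(h) = 0.9508556986 − 0.9545271819 = -0.0036714833
Correction (A(h/2) − A(h))/(4 − 1) = (-0.0036714833)/3 = -0.0012238278
R = A(h/2) + (A(h/2) − A(h))/3 = 0.9508556986 − 0.0012238278 = 0.9496318708
Shift from A(h/2): −0.0012238278.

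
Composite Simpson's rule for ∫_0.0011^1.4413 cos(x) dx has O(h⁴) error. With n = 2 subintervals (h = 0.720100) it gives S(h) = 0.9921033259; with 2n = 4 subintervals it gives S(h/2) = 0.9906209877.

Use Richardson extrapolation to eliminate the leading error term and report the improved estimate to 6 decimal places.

0.990522

Order 4 gives 2^r = 16 and 2^r − 1 = 15.
Weighted: 15.8499358032 − 0.9921033259 = 14.8578324773
Divide by 2^4 − 1 = 15.
So the Richardson estimate is 0.9905221652.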